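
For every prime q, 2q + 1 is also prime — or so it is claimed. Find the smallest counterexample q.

q = 7

For q = 2, 3, 5 the conclusion holds.
q = 7: 2q + 1 = 15 = 3 × 5, not prime.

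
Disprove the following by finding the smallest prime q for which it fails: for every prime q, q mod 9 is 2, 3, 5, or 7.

q = 13

q = 2: 2 mod 9 = 2.
q = 3: 3 mod 9 = 3.
q = 5: 5 mod 9 = 5.
q = 7: 7 mod 9 = 7.
q = 11: 11 mod 9 = 2.
q = 13: 13 mod 9 = 4 — not in {2, 3, 5, 7}.
Thus q = 13 disproves the claim, and no smaller q works.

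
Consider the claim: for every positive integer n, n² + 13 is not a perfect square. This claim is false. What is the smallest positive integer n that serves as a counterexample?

For n = 1, 2, 3, 4, 5 the conclusion holds.
n = 6: 6² + 13 = 49 = 7², a perfect square.

n = 6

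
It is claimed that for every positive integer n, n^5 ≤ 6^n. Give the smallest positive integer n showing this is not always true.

n = 3

We need the least positive integer n for which n^5 > 6^n.
For n = 1, 2 the conclusion holds.
n = 3: n^5 = 243 and 6^n = 216, so 243 > 216.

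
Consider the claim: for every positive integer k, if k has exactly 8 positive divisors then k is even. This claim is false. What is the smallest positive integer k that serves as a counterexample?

k = 105

We need the least positive integer k for which k has exactly 8 positive divisors but k is odd.
For k = 24, 30, 40, 42, …, 88, 102, 104 the conclusion holds.
k = 105: divisors of 105: 1, 3, 5, 7, 15, 21, 35, 105; 105 is odd.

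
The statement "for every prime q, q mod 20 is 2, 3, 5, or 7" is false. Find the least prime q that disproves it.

q = 11

Check each prime q in order until the claim fails.
The first 4 eligible values, up to q = 7, all satisfy the conclusion.
q = 11: 11 mod 20 = 11 — not in {2, 3, 5, 7}.
Hence q = 11 is a counterexample.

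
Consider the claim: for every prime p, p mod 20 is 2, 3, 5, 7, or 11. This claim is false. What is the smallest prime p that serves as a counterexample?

p = 13

Check each prime p in order until the claim fails.
For p = 2, 3, 5, 7, 11 the conclusion holds.
p = 13: 13 mod 20 = 13 — not in {2, 3, 5, 7, 11}.
Thus p = 13 disproves the claim, and no smaller p works.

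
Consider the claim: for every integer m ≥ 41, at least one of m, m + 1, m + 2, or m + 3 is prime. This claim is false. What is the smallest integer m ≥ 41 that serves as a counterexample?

m = 48

Check each integer m ≥ 41 in order until m, m + 1, m + 2, m + 3 are all composite.
The first 7 eligible values, up to m = 47, all satisfy the conclusion.
m = 48: 48 = 2 × 24; 49 = 7 × 7; 50 = 2 × 25; 51 = 3 × 17 — all composite.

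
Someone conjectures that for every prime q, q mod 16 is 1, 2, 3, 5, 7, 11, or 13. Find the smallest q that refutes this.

A counterexample is any prime q such that the claim fails; we check each in order.
The first 10 eligible values, up to q = 29, all satisfy the conclusion.
q = 31: 31 mod 16 = 15 — not in {1, 2, 3, 5, 7, 11, 13}.
Hence q = 31 is a counterexample.

q = 31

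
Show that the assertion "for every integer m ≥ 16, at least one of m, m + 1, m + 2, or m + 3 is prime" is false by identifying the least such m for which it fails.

We need the least integer m ≥ 16 for which m, m + 1, m + 2, m + 3 are all composite.
m = 16: 17 is prime.
m = 17: 17 is prime.
m = 18: 19 is prime.
m = 19: 19 is prime.
m = 20: 23 is prime.
m = 21: 23 is prime.
m = 22: 23 is prime.
m = 23: 23 is prime.
m = 24: 24 = 2 × 12; 25 = 5 × 5; 26 = 2 × 13; 27 = 3 × 9 — all composite.
So m = 24 is the smallest counterexample.

m = 24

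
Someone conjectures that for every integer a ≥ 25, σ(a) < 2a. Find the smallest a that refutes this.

a = 28

We need the least integer a ≥ 25 for which the claim fails.
For a = 25, 26, 27 the conclusion holds.
a = 28: σ(28) = 56; 56 ≥ 56.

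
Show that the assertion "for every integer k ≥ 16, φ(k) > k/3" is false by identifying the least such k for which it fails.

For k = 16, 17 the conclusion holds.
k = 18: φ(18) = 6 and 18/3 = 6, so φ(18) ≤ 18/3.

k = 18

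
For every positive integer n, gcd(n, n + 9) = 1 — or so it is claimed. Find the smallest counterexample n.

Check each positive integer n in order until gcd(n, n + 9) > 1.
For n = 1, 2 the conclusion holds.
n = 3: gcd(3, 12) = 3.
Thus n = 3 disproves the claim, and no smaller n works.

n = 3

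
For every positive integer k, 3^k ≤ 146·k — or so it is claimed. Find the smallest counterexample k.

Check each positive integer k in order until 3^k > 146·k.
The first 6 eligible values, up to k = 6, all satisfy the conclusion.
k = 7: 3^k = 2187 and 146·k = 1022, so 2187 > 1022.
So k = 7 is the smallest counterexample.

k = 7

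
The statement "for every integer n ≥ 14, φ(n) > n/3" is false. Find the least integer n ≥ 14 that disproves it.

n = 18

n = 14: φ(14) = 6 and 14/3 = 14/3, so φ(14) > 14/3.
n = 15: φ(15) = 8 and 15/3 = 5, so φ(15) > 15/3.
n = 16: φ(16) = 8 and 16/3 = 16/3, so φ(16) > 16/3.
n = 17: φ(17) = 16 and 17/3 = 17/3, so φ(17) > 17/3.
n = 18: φ(18) = 6 and 18/3 = 6, so φ(18) ≤ 18/3.
So n = 18 is the smallest counterexample.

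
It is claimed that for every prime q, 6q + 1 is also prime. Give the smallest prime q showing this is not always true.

q = 19

For q = 2, 3, 5, 7, 11, 13, 17 the conclusion holds.
q = 19: 6q + 1 = 115 = 5 × 23, not prime.
Hence q = 19 is a counterexample.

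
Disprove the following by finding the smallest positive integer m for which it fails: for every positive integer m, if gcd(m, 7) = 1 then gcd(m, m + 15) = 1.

For m = 1, 2 the conclusion holds.
m = 3: gcd(3, 18) = 3.
Hence m = 3 is a counterexample.

m = 3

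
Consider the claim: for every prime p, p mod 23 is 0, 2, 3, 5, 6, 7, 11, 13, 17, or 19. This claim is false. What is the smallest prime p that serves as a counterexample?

For p = 2, 3, 5, 7, 11, 13, 17, 19, 23, 29 the conclusion holds.
p = 31: 31 mod 23 = 8 — not in {0, 2, 3, 5, 6, 7, 11, 13, 17, 19}.
Hence p = 31 is a counterexample.

p = 31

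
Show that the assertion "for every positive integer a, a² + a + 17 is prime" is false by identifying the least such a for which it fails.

a = 16

We need the least positive integer a for which a² + a + 17 is not prime.
The first 15 eligible values, up to a = 15, all satisfy the conclusion.
a = 16: a² + a + 17 = 289 = 17 × 17, composite.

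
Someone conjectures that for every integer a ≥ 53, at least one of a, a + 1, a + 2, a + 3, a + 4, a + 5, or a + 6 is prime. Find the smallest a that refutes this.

We need the least integer a ≥ 53 for which a, a + 1, a + 2, a + 3, a + 4, a + 5, a + 6 are all composite.
For a = 53, 54, 55, 56, …, 87, 88, 89 the conclusion holds.
a = 90: 90 = 2 × 45; 91 = 7 × 13; 92 = 2 × 46; 93 = 3 × 31; 94 = 2 × 47; 95 = 5 × 19; 96 = 2 × 48 — all composite.
Thus a = 90 disproves the claim, and no smaller a works.

a = 90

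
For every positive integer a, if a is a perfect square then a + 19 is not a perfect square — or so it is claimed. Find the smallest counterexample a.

For a = 1, 4, 9, 16, 25, 36, 49, 64 the conclusion holds.
a = 81: 81 = 9² and 81 + 19 = 100 = 10².

a = 81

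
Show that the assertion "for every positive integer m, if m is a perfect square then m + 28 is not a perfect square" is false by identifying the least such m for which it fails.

m = 36

For m = 1, 4, 9, 16, 25 the conclusion holds.
m = 36: 36 = 6² and 36 + 28 = 64 = 8².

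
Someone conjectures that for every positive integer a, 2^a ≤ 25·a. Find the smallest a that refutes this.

a = 8

Check each positive integer a in order until 2^a > 25·a.
For a = 1, 2, 3, 4, 5, 6, 7 the conclusion holds.
a = 8: 2^a = 256 and 25·a = 200, so 256 > 200.
Thus a = 8 disproves the claim, and no smaller a works.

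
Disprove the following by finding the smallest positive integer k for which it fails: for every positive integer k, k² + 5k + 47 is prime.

A counterexample is any positive integer k such that k² + 5k + 47 is not prime; we check each in order.
For k = 1, 2, 3, 4, …, 35, 36, 37 the conclusion holds.
k = 38: k² + 5k + 47 = 1681 = 41 × 41, composite.
Thus k = 38 disproves the claim, and no smaller k works.

k = 38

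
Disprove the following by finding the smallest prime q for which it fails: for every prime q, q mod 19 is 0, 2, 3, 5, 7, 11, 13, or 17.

q = 23

We need the least prime q for which the claim fails.
The first 8 eligible values, up to q = 19, all satisfy the conclusion.
q = 23: 23 mod 19 = 4 — not in {0, 2, 3, 5, 7, 11, 13, 17}.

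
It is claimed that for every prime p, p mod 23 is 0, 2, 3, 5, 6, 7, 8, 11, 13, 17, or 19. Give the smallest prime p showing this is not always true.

A counterexample is any prime p such that the claim fails; we check each in order.
For p = 2, 3, 5, 7, …, 23, 29, 31 the conclusion holds.
p = 37: 37 mod 23 = 14 — not in {0, 2, 3, 5, 6, 7, 8, 11, 13, 17, 19}.

p = 37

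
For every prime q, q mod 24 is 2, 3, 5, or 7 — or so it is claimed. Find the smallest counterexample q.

q = 11

For q = 2, 3, 5, 7 the conclusion holds.
q = 11: 11 mod 24 = 11 — not in {2, 3, 5, 7}.
So q = 11 is the smallest counterexample.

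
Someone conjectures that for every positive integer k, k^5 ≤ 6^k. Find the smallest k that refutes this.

k = 3

We need the least positive integer k for which k^5 > 6^k.
k = 1: k^5 = 1 and 6^k = 6, so 1 ≤ 6.
k = 2: k^5 = 32 and 6^k = 36, so 32 ≤ 36.
k = 3: k^5 = 243 and 6^k = 216, so 243 > 216.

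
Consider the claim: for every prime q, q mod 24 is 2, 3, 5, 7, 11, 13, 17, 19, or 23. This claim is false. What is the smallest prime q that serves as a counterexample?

q = 73

We need the least prime q for which the claim fails.
For q = 2, 3, 5, 7, …, 61, 67, 71 the conclusion holds.
q = 73: 73 mod 24 = 1 — not in {2, 3, 5, 7, 11, 13, 17, 19, 23}.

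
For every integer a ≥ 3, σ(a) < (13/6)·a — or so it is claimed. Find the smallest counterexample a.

Check each integer a ≥ 3 in order until the claim fails.
The first 9 eligible values, up to a = 11, all satisfy the conclusion.
a = 12: σ(12) = 28; 28 ≥ 26.

a = 12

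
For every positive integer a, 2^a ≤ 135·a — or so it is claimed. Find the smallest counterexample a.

a = 11

We need the least positive integer a for which 2^a > 135·a.
The first 10 eligible values, up to a = 10, all satisfy the conclusion.
a = 11: 2^a = 2048 and 135·a = 1485, so 2048 > 1485.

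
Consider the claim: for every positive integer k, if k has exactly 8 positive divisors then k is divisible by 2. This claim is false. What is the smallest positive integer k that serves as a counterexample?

For k = 24, 30, 40, 42, …, 88, 102, 104 the conclusion holds.
k = 105: τ(105) = 8; 105 mod 2 = 1.
Thus k = 105 disproves the claim, and no smaller k works.

k = 105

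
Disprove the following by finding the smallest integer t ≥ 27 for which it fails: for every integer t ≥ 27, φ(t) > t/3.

t = 30

Check each integer t ≥ 27 in order until the claim fails.
t = 27: φ(27) = 18 and 27/3 = 9, so φ(27) > 27/3.
t = 28: φ(28) = 12 and 28/3 = 28/3, so φ(28) > 28/3.
t = 29: φ(29) = 28 and 29/3 = 29/3, so φ(29) > 29/3.
t = 30: φ(30) = 8 and 30/3 = 10, so φ(30) ≤ 30/3.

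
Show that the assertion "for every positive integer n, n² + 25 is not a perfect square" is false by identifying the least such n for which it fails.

n = 12

The first 11 eligible values, up to n = 11, all satisfy the conclusion.
n = 12: 12² + 25 = 169 = 13², a perfect square.
So n = 12 is the smallest counterexample.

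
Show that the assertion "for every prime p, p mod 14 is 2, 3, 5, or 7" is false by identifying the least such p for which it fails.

p = 11

Check each prime p in order until the claim fails.
p = 2: 2 mod 14 = 2.
p = 3: 3 mod 14 = 3.
p = 5: 5 mod 14 = 5.
p = 7: 7 mod 14 = 7.
p = 11: 11 mod 14 = 11 — not in {2, 3, 5, 7}.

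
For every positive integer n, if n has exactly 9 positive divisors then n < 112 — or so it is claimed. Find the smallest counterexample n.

n = 196

We need the least positive integer n for which n has exactly 9 positive divisors but the claim fails.
n = 36: τ(36) = 9; 36 < 112.
n = 100: τ(100) = 9; 100 < 112.
n = 196: τ(196) = 9; 196 ≥ 112.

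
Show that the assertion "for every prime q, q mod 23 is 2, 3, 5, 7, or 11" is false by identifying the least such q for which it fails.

q = 13

Check each prime q in order until the claim fails.
q = 2: 2 mod 23 = 2.
q = 3: 3 mod 23 = 3.
q = 5: 5 mod 23 = 5.
q = 7: 7 mod 23 = 7.
q = 11: 11 mod 23 = 11.
q = 13: 13 mod 23 = 13 — not in {2, 3, 5, 7, 11}.
So q = 13 is the smallest counterexample.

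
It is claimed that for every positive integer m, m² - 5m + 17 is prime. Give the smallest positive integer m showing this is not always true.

A counterexample is any positive integer m such that m² - 5m + 17 is not prime; we check each in order.
The first 12 eligible values, up to m = 12, all satisfy the conclusion.
m = 13: m² - 5m + 17 = 121 = 11 × 11, composite.

m = 13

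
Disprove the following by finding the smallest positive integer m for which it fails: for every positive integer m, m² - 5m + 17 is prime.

m = 13

A counterexample is any positive integer m such that m² - 5m + 17 is not prime; we check each in order.
For m = 1, 2, 3, 4, …, 10, 11, 12 the conclusion holds.
m = 13: m² - 5m + 17 = 121 = 11 × 11, composite.
So m = 13 is the smallest counterexample.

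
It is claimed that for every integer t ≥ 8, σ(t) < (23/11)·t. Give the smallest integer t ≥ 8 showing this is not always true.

For t = 8, 9, 10, 11 the conclusion holds.
t = 12: σ(12) = 28; 28 ≥ 276/11.
So t = 12 is the smallest counterexample.

t = 12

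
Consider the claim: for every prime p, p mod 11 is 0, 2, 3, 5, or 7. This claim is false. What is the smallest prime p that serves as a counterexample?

p = 17

A counterexample is any prime p such that the claim fails; we check each in order.
The first 6 eligible values, up to p = 13, all satisfy the conclusion.
p = 17: 17 mod 11 = 6 — not in {0, 2, 3, 5, 7}.
Hence p = 17 is a counterexample.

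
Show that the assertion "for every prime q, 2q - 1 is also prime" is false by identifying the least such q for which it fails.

For q = 2, 3 the conclusion holds.
q = 5: 2q - 1 = 9 = 3 × 3, not prime.

q = 5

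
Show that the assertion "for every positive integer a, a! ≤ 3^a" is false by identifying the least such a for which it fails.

The first 6 eligible values, up to a = 6, all satisfy the conclusion.
a = 7: a! = 5040 and 3^a = 2187, so 5040 > 2187.
Thus a = 7 disproves the claim, and no smaller a works.

a = 7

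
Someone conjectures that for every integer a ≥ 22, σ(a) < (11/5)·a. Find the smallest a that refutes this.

We need the least integer a ≥ 22 for which the claim fails.
For a = 22, 23 the conclusion holds.
a = 24: σ(24) = 60; 60 ≥ 264/5.
Thus a = 24 disproves the claim, and no smaller a works.

a = 24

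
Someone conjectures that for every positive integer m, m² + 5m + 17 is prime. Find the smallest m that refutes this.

m = 8

The first 7 eligible values, up to m = 7, all satisfy the conclusion.
m = 8: m² + 5m + 17 = 121 = 11 × 11, composite.
So m = 8 is the smallest counterexample.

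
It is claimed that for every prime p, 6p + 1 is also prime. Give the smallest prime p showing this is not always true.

p = 19

We need the least prime p for which 6p + 1 is not prime.
The first 7 eligible values, up to p = 17, all satisfy the conclusion.
p = 19: 6p + 1 = 115 = 5 × 23, not prime.
Thus p = 19 disproves the claim, and no smaller p works.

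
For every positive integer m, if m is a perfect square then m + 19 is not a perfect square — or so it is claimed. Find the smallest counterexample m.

m = 81

For m = 1, 4, 9, 16, 25, 36, 49, 64 the conclusion holds.
m = 81: 81 = 9² and 81 + 19 = 100 = 10².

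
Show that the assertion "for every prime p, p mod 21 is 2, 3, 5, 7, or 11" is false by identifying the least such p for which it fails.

A counterexample is any prime p such that the claim fails; we check each in order.
For p = 2, 3, 5, 7, 11 the conclusion holds.
p = 13: 13 mod 21 = 13 — not in {2, 3, 5, 7, 11}.
Hence p = 13 is a counterexample.

p = 13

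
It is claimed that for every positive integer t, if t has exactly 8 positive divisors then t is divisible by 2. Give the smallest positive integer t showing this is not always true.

t = 105

We need the least positive integer t for which t has exactly 8 positive divisors but t is not divisible by 2.
For t = 24, 30, 40, 42, …, 88, 102, 104 the conclusion holds.
t = 105: τ(105) = 8; 105 mod 2 = 1.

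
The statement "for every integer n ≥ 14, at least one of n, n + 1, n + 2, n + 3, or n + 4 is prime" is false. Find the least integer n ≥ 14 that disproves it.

n = 24

We need the least integer n ≥ 14 for which n, n + 1, n + 2, n + 3, n + 4 are all composite.
The first 10 eligible values, up to n = 23, all satisfy the conclusion.
n = 24: 24 = 2 × 12; 25 = 5 × 5; 26 = 2 × 13; 27 = 3 × 9; 28 = 2 × 14 — all composite.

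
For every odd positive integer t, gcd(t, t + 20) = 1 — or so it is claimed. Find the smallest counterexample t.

t = 5

Check each odd positive integer t in order until gcd(t, t + 20) > 1.
For t = 1, 3 the conclusion holds.
t = 5: gcd(5, 25) = 5.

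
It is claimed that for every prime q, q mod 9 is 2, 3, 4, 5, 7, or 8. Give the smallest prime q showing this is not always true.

We need the least prime q for which the claim fails.
The first 7 eligible values, up to q = 17, all satisfy the conclusion.
q = 19: 19 mod 9 = 1 — not in {2, 3, 4, 5, 7, 8}.
So q = 19 is the smallest counterexample.

q = 19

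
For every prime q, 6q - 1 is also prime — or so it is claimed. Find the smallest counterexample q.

q = 11

q = 2: 6q - 1 = 11, prime.
q = 3: 6q - 1 = 17, prime.
q = 5: 6q - 1 = 29, prime.
q = 7: 6q - 1 = 41, prime.
q = 11: 6q - 1 = 65 = 5 × 13, not prime.
Hence q = 11 is a counterexample.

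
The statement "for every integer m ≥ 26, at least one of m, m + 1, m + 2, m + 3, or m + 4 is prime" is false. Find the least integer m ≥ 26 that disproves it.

Check each integer m ≥ 26 in order until m, m + 1, m + 2, m + 3, m + 4 are all composite.
m = 26: 29 is prime.
m = 27: 29 is prime.
m = 28: 29 is prime.
m = 29: 29 is prime.
m = 30: 31 is prime.
m = 31: 31 is prime.
m = 32: 32 = 2 × 16; 33 = 3 × 11; 34 = 2 × 17; 35 = 5 × 7; 36 = 2 × 18 — all composite.

m = 32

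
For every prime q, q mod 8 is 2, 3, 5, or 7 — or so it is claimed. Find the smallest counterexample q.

q = 17

Check each prime q in order until the claim fails.
q = 2: 2 mod 8 = 2.
q = 3: 3 mod 8 = 3.
q = 5: 5 mod 8 = 5.
q = 7: 7 mod 8 = 7.
q = 11: 11 mod 8 = 3.
q = 13: 13 mod 8 = 5.
q = 17: 17 mod 8 = 1 — not in {2, 3, 5, 7}.
Thus q = 17 disproves the claim, and no smaller q works.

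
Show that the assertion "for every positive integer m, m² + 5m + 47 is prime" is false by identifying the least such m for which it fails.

The first 37 eligible values, up to m = 37, all satisfy the conclusion.
m = 38: m² + 5m + 47 = 1681 = 41 × 41, composite.
Hence m = 38 is a counterexample.

m = 38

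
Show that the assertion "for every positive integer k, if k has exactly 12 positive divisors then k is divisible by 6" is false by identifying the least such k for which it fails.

k = 140

The first 8 eligible values, up to k = 132, all satisfy the conclusion.
k = 140: τ(140) = 12; 140 mod 6 = 2.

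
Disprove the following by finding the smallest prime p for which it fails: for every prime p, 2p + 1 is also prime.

Check each prime p in order until 2p + 1 is not prime.
p = 2: 2p + 1 = 5, prime.
p = 3: 2p + 1 = 7, prime.
p = 5: 2p + 1 = 11, prime.
p = 7: 2p + 1 = 15 = 3 × 5, not prime.
So p = 7 is the smallest counterexample.

p = 7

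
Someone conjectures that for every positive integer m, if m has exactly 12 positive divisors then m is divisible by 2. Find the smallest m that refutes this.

m = 315

We need the least positive integer m for which m has exactly 12 positive divisors but m is not divisible by 2.
For m = 60, 72, 84, 90, …, 294, 306, 308 the conclusion holds.
m = 315: τ(315) = 12; 315 mod 2 = 1.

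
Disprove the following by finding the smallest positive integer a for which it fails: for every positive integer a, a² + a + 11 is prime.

a = 10

We need the least positive integer a for which a² + a + 11 is not prime.
For a = 1, 2, 3, 4, 5, 6, 7, 8, 9 the conclusion holds.
a = 10: a² + a + 11 = 121 = 11 × 11, composite.
Thus a = 10 disproves the claim, and no smaller a works.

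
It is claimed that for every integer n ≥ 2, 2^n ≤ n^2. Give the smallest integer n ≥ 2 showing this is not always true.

n = 5

For n = 2, 3, 4 the conclusion holds.
n = 5: 2^n = 32 and n^2 = 25, so 32 > 25.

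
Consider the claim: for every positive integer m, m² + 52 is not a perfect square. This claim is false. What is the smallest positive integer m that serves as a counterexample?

For m = 1, 2, 3, 4, …, 9, 10, 11 the conclusion holds.
m = 12: 12² + 52 = 196 = 14², a perfect square.
So m = 12 is the smallest counterexample.

m = 12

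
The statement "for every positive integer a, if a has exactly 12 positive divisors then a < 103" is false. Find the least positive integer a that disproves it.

a = 108

A counterexample is any positive integer a such that a has exactly 12 positive divisors but the claim fails; we check each in order.
a = 60: τ(60) = 12; 60 < 103.
a = 72: τ(72) = 12; 72 < 103.
a = 84: τ(84) = 12; 84 < 103.
a = 90: τ(90) = 12; 90 < 103.
a = 96: τ(96) = 12; 96 < 103.
a = 108: τ(108) = 12; 108 ≥ 103.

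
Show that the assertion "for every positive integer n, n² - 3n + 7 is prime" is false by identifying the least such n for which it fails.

n = 6

A counterexample is any positive integer n such that n² - 3n + 7 is not prime; we check each in order.
For n = 1, 2, 3, 4, 5 the conclusion holds.
n = 6: n² - 3n + 7 = 25 = 5 × 5, composite.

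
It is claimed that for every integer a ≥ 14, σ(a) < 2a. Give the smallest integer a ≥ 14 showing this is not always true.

The first 4 eligible values, up to a = 17, all satisfy the conclusion.
a = 18: σ(18) = 39; 39 ≥ 36.

a = 18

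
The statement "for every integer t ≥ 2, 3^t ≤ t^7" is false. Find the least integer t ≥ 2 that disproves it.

t = 19

For t = 2, 3, 4, 5, …, 16, 17, 18 the conclusion holds.
t = 19: 3^t = 1162261467 and t^7 = 893871739, so 1162261467 > 893871739.
Thus t = 19 disproves the claim, and no smaller t works.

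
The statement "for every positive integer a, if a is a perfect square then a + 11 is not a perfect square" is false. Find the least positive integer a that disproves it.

Check each positive integer a in order until a is a perfect square but a + 11 is a perfect square.
For a = 1, 4, 9, 16 the conclusion holds.
a = 25: 25 = 5² and 25 + 11 = 36 = 6².
So a = 25 is the smallest counterexample.

a = 25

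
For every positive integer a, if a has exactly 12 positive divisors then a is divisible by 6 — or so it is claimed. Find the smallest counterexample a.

a = 60: τ(60) = 12; 60 mod 6 = 0.
a = 72: τ(72) = 12; 72 mod 6 = 0.
a = 84: τ(84) = 12; 84 mod 6 = 0.
a = 90: τ(90) = 12; 90 mod 6 = 0.
a = 96: τ(96) = 12; 96 mod 6 = 0.
a = 108: τ(108) = 12; 108 mod 6 = 0.
a = 126: τ(126) = 12; 126 mod 6 = 0.
a = 132: τ(132) = 12; 132 mod 6 = 0.
a = 140: τ(140) = 12; 140 mod 6 = 2.
Thus a = 140 disproves the claim, and no smaller a works.

a = 140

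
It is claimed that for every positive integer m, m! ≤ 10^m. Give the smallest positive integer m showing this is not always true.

Check each positive integer m in order until m! > 10^m.
For m = 1, 2, 3, 4, …, 22, 23, 24 the conclusion holds.
m = 25: m! = 15511210043330985984000000 and 10^m = 10000000000000000000000000, so 15511210043330985984000000 > 10000000000000000000000000.
Thus m = 25 disproves the claim, and no smaller m works.

m = 25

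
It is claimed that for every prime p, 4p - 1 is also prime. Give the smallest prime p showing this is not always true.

p = 2: 4p - 1 = 7, prime.
p = 3: 4p - 1 = 11, prime.
p = 5: 4p - 1 = 19, prime.
p = 7: 4p - 1 = 27 = 3 × 9, not prime.
Hence p = 7 is a counterexample.

p = 7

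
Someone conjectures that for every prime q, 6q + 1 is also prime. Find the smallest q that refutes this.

q = 19

For q = 2, 3, 5, 7, 11, 13, 17 the conclusion holds.
q = 19: 6q + 1 = 115 = 5 × 23, not prime.
Hence q = 19 is a counterexample.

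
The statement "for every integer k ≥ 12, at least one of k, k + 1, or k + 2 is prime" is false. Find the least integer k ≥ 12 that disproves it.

k = 14

Check each integer k ≥ 12 in order until k, k + 1, k + 2 are all composite.
k = 12: 13 is prime.
k = 13: 13 is prime.
k = 14: 14 = 2 × 7; 15 = 3 × 5; 16 = 2 × 8 — all composite.
So k = 14 is the smallest counterexample.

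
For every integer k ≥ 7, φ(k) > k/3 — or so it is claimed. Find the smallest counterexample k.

k = 12

The first 5 eligible values, up to k = 11, all satisfy the conclusion.
k = 12: φ(12) = 4 and 12/3 = 4, so φ(12) ≤ 12/3.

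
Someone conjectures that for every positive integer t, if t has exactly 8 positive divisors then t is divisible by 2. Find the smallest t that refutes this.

t = 105

We need the least positive integer t for which t has exactly 8 positive divisors but t is not divisible by 2.
For t = 24, 30, 40, 42, …, 88, 102, 104 the conclusion holds.
t = 105: τ(105) = 8; 105 mod 2 = 1.
So t = 105 is the smallest counterexample.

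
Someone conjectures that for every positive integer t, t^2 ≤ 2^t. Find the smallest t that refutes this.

t = 1: t^2 = 1 and 2^t = 2, so 1 ≤ 2.
t = 2: t^2 = 4 and 2^t = 4, so 4 ≤ 4.
t = 3: t^2 = 9 and 2^t = 8, so 9 > 8.

t = 3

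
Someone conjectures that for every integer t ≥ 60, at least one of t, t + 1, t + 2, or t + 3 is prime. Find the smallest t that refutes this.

Check each integer t ≥ 60 in order until t, t + 1, t + 2, t + 3 are all composite.
For t = 60, 61 the conclusion holds.
t = 62: 62 = 2 × 31; 63 = 3 × 21; 64 = 2 × 32; 65 = 5 × 13 — all composite.
So t = 62 is the smallest counterexample.

t = 62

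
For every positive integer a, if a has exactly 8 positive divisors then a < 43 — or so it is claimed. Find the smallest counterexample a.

We need the least positive integer a for which a has exactly 8 positive divisors but the claim fails.
The first 4 eligible values, up to a = 42, all satisfy the conclusion.
a = 54: τ(54) = 8; 54 ≥ 43.
So a = 54 is the smallest counterexample.

a = 54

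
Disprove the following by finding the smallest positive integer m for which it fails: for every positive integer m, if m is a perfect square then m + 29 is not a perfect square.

m = 196

Check each positive integer m in order until m is a perfect square but m + 29 is a perfect square.
For m = 1, 4, 9, 16, …, 121, 144, 169 the conclusion holds.
m = 196: 196 = 14² and 196 + 29 = 225 = 15².
So m = 196 is the smallest counterexample.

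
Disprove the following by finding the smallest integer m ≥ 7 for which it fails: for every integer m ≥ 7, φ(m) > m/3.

m = 12

For m = 7, 8, 9, 10, 11 the conclusion holds.
m = 12: φ(12) = 4 and 12/3 = 4, so φ(12) ≤ 12/3.
So m = 12 is the smallest counterexample.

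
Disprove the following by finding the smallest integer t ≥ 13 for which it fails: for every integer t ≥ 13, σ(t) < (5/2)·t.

A counterexample is any integer t ≥ 13 such that the claim fails; we check each in order.
For t = 13, 14, 15, 16, …, 21, 22, 23 the conclusion holds.
t = 24: σ(24) = 60; 60 ≥ 60.
Hence t = 24 is a counterexample.

t = 24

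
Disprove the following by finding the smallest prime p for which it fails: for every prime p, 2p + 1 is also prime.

p = 7

A counterexample is any prime p such that 2p + 1 is not prime; we check each in order.
p = 2: 2p + 1 = 5, prime.
p = 3: 2p + 1 = 7, prime.
p = 5: 2p + 1 = 11, prime.
p = 7: 2p + 1 = 15 = 3 × 5, not prime.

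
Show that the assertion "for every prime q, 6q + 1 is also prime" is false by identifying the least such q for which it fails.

For q = 2, 3, 5, 7, 11, 13, 17 the conclusion holds.
q = 19: 6q + 1 = 115 = 5 × 23, not prime.
So q = 19 is the smallest counterexample.

q = 19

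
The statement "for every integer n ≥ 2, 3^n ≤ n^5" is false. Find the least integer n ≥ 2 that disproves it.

n = 11

Check each integer n ≥ 2 in order until 3^n > n^5.
For n = 2, 3, 4, 5, 6, 7, 8, 9, 10 the conclusion holds.
n = 11: 3^n = 177147 and n^5 = 161051, so 177147 > 161051.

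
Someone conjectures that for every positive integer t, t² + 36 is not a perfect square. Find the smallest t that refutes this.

t = 8

Check each positive integer t in order until t² + 36 is a perfect square.
The first 7 eligible values, up to t = 7, all satisfy the conclusion.
t = 8: 8² + 36 = 100 = 10², a perfect square.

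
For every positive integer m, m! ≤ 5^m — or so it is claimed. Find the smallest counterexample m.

m = 12

Check each positive integer m in order until m! > 5^m.
The first 11 eligible values, up to m = 11, all satisfy the conclusion.
m = 12: m! = 479001600 and 5^m = 244140625, so 479001600 > 244140625.
So m = 12 is the smallest counterexample.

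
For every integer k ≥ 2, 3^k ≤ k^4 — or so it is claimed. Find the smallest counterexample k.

k = 8

We need the least integer k ≥ 2 for which 3^k > k^4.
k = 2: 3^k = 9 and k^4 = 16, so 9 ≤ 16.
k = 3: 3^k = 27 and k^4 = 81, so 27 ≤ 81.
k = 4: 3^k = 81 and k^4 = 256, so 81 ≤ 256.
k = 5: 3^k = 243 and k^4 = 625, so 243 ≤ 625.
k = 6: 3^k = 729 and k^4 = 1296, so 729 ≤ 1296.
k = 7: 3^k = 2187 and k^4 = 2401, so 2187 ≤ 2401.
k = 8: 3^k = 6561 and k^4 = 4096, so 6561 > 4096.
Thus k = 8 disproves the claim, and no smaller k works.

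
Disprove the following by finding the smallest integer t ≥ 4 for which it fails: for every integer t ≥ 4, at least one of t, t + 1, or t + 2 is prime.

t = 8

Check each integer t ≥ 4 in order until t, t + 1, t + 2 are all composite.
For t = 4, 5, 6, 7 the conclusion holds.
t = 8: 8 = 2 × 4; 9 = 3 × 3; 10 = 2 × 5 — all composite.
So t = 8 is the smallest counterexample.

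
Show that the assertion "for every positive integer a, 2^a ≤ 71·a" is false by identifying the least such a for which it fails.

a = 10

For a = 1, 2, 3, 4, 5, 6, 7, 8, 9 the conclusion holds.
a = 10: 2^a = 1024 and 71·a = 710, so 1024 > 710.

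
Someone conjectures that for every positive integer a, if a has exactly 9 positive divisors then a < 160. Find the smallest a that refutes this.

a = 196

For a = 36, 100 the conclusion holds.
a = 196: τ(196) = 9; 196 ≥ 160.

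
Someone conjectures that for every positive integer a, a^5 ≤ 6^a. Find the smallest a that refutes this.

a = 3

A counterexample is any positive integer a such that a^5 > 6^a; we check each in order.
For a = 1, 2 the conclusion holds.
a = 3: a^5 = 243 and 6^a = 216, so 243 > 216.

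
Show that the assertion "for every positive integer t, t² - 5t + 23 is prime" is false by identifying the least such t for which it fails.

A counterexample is any positive integer t such that t² - 5t + 23 is not prime; we check each in order.
For t = 1, 2, 3, 4, …, 16, 17, 18 the conclusion holds.
t = 19: t² - 5t + 23 = 289 = 17 × 17, composite.
Hence t = 19 is a counterexample.

t = 19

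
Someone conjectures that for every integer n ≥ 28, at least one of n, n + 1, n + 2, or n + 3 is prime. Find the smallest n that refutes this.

Check each integer n ≥ 28 in order until n, n + 1, n + 2, n + 3 are all composite.
For n = 28, 29, 30, 31 the conclusion holds.
n = 32: 32 = 2 × 16; 33 = 3 × 11; 34 = 2 × 17; 35 = 5 × 7 — all composite.

n = 32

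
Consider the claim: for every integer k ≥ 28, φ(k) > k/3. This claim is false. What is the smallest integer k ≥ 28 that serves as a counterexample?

Check each integer k ≥ 28 in order until the claim fails.
For k = 28, 29 the conclusion holds.
k = 30: φ(30) = 8 and 30/3 = 10, so φ(30) ≤ 30/3.
Hence k = 30 is a counterexample.

k = 30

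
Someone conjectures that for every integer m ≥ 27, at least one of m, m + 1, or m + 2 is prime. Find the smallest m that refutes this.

Check each integer m ≥ 27 in order until m, m + 1, m + 2 are all composite.
m = 27: 29 is prime.
m = 28: 29 is prime.
m = 29: 29 is prime.
m = 30: 31 is prime.
m = 31: 31 is prime.
m = 32: 32 = 2 × 16; 33 = 3 × 11; 34 = 2 × 17 — all composite.

m = 32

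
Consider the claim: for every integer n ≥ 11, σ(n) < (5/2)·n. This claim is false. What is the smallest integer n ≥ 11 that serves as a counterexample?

n = 24

A counterexample is any integer n ≥ 11 such that the claim fails; we check each in order.
For n = 11, 12, 13, 14, …, 21, 22, 23 the conclusion holds.
n = 24: σ(24) = 60; 60 ≥ 60.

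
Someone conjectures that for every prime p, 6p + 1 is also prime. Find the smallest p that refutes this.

p = 19

p = 2: 6p + 1 = 13, prime.
p = 3: 6p + 1 = 19, prime.
p = 5: 6p + 1 = 31, prime.
p = 7: 6p + 1 = 43, prime.
p = 11: 6p + 1 = 67, prime.
p = 13: 6p + 1 = 79, prime.
p = 17: 6p + 1 = 103, prime.
p = 19: 6p + 1 = 115 = 5 × 23, not prime.
Hence p = 19 is a counterexample.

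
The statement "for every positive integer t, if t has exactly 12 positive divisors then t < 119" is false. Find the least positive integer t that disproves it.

t = 126

t = 60: τ(60) = 12; 60 < 119.
t = 72: τ(72) = 12; 72 < 119.
t = 84: τ(84) = 12; 84 < 119.
t = 90: τ(90) = 12; 90 < 119.
t = 96: τ(96) = 12; 96 < 119.
t = 108: τ(108) = 12; 108 < 119.
t = 126: τ(126) = 12; 126 ≥ 119.
So t = 126 is the smallest counterexample.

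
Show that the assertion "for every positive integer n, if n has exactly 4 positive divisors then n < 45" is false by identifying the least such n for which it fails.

For n = 6, 8, 10, 14, …, 35, 38, 39 the conclusion holds.
n = 46: τ(46) = 4; 46 ≥ 45.
Thus n = 46 disproves the claim, and no smaller n works.

n = 46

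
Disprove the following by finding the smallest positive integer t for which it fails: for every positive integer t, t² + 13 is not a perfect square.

t = 6

Check each positive integer t in order until t² + 13 is a perfect square.
t = 1: 1² + 13 = 14, not a perfect square.
t = 2: 2² + 13 = 17, not a perfect square.
t = 3: 3² + 13 = 22, not a perfect square.
t = 4: 4² + 13 = 29, not a perfect square.
t = 5: 5² + 13 = 38, not a perfect square.
t = 6: 6² + 13 = 49 = 7², a perfect square.
So t = 6 is the smallest counterexample.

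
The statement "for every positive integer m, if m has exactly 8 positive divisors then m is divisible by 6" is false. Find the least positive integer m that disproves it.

Check each positive integer m in order until m has exactly 8 positive divisors but m is not divisible by 6.
For m = 24, 30 the conclusion holds.
m = 40: τ(40) = 8; 40 mod 6 = 4.

m = 40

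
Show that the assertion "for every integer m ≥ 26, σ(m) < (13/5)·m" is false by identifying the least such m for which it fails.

m = 60

The first 34 eligible values, up to m = 59, all satisfy the conclusion.
m = 60: σ(60) = 168; 168 ≥ 156.
So m = 60 is the smallest counterexample.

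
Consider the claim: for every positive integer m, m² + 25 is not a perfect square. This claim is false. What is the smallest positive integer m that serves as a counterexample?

For m = 1, 2, 3, 4, …, 9, 10, 11 the conclusion holds.
m = 12: 12² + 25 = 169 = 13², a perfect square.

m = 12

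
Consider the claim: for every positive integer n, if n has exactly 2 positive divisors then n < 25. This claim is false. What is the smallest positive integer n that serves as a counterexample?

A counterexample is any positive integer n such that n has exactly 2 positive divisors but the claim fails; we check each in order.
For n = 2, 3, 5, 7, 11, 13, 17, 19, 23 the conclusion holds.
n = 29: τ(29) = 2; 29 ≥ 25.

n = 29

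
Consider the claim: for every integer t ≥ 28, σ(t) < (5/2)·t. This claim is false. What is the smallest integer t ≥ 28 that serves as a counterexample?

A counterexample is any integer t ≥ 28 such that the claim fails; we check each in order.
For t = 28, 29, 30, 31, 32, 33, 34, 35 the conclusion holds.
t = 36: σ(36) = 91; 91 ≥ 90.
So t = 36 is the smallest counterexample.

t = 36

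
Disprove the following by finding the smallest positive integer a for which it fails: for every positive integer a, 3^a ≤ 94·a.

A counterexample is any positive integer a such that 3^a > 94·a; we check each in order.
For a = 1, 2, 3, 4, 5 the conclusion holds.
a = 6: 3^a = 729 and 94·a = 564, so 729 > 564.
Thus a = 6 disproves the claim, and no smaller a works.

a = 6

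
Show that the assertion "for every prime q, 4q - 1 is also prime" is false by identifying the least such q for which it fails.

For q = 2, 3, 5 the conclusion holds.
q = 7: 4q - 1 = 27 = 3 × 9, not prime.
Hence q = 7 is a counterexample.

q = 7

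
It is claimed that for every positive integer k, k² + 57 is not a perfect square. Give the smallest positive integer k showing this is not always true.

A counterexample is any positive integer k such that k² + 57 is a perfect square; we check each in order.
The first 7 eligible values, up to k = 7, all satisfy the conclusion.
k = 8: 8² + 57 = 121 = 11², a perfect square.
So k = 8 is the smallest counterexample.

k = 8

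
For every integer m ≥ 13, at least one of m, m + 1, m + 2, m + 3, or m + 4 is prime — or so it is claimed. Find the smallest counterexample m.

m = 24

Check each integer m ≥ 13 in order until m, m + 1, m + 2, m + 3, m + 4 are all composite.
The first 11 eligible values, up to m = 23, all satisfy the conclusion.
m = 24: 24 = 2 × 12; 25 = 5 × 5; 26 = 2 × 13; 27 = 3 × 9; 28 = 2 × 14 — all composite.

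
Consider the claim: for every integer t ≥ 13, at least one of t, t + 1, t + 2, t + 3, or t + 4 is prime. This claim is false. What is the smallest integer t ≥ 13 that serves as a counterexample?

We need the least integer t ≥ 13 for which t, t + 1, t + 2, t + 3, t + 4 are all composite.
The first 11 eligible values, up to t = 23, all satisfy the conclusion.
t = 24: 24 = 2 × 12; 25 = 5 × 5; 26 = 2 × 13; 27 = 3 × 9; 28 = 2 × 14 — all composite.
So t = 24 is the smallest counterexample.

t = 24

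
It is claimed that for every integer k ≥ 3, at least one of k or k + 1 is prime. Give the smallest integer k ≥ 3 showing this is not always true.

k = 8

We need the least integer k ≥ 3 for which k, k + 1 are both composite.
k = 3: 3 is prime.
k = 4: 5 is prime.
k = 5: 5 is prime.
k = 6: 7 is prime.
k = 7: 7 is prime.
k = 8: 8 = 2 × 4; 9 = 3 × 3 — both composite.
Hence k = 8 is a counterexample.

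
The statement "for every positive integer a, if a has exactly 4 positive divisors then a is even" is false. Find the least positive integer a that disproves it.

a = 15

The first 4 eligible values, up to a = 14, all satisfy the conclusion.
a = 15: divisors of 15: 1, 3, 5, 15; 15 is odd.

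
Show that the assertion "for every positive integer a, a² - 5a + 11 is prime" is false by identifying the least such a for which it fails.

A counterexample is any positive integer a such that a² - 5a + 11 is not prime; we check each in order.
For a = 1, 2, 3, 4, 5, 6 the conclusion holds.
a = 7: a² - 5a + 11 = 25 = 5 × 5, composite.

a = 7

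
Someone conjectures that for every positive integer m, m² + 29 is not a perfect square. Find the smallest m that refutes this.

A counterexample is any positive integer m such that m² + 29 is a perfect square; we check each in order.
The first 13 eligible values, up to m = 13, all satisfy the conclusion.
m = 14: 14² + 29 = 225 = 15², a perfect square.

m = 14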